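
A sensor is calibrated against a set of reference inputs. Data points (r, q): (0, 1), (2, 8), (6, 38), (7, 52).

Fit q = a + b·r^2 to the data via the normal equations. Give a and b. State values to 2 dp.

Compute the Gram sums: Σ1 = 4, Σr^2 = 89, Σr^2·r^2 = 3713.
Moment sums: Σq = 99, Σr^2·q = 3948.
So AᵀA·[a, b]ᵀ = Aᵀq: [[4, 89]; [89, 3713]]·[a, b]ᵀ = [99, 3948]ᵀ.
Determinant 4·3713 − 89² = 6931.
a = (99·3713 − 89·3948)/6931 = 16215/6931; b = (4·3948 − 89·99)/6931 = 6981/6931.

a = 2.34, b = 1.01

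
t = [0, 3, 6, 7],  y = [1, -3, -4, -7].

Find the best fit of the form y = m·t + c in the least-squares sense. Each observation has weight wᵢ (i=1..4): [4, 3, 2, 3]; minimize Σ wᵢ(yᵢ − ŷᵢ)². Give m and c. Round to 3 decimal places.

m = -1.040, c = 0.808

Normal-equation sums: Σwᵢ·t·t = 246, Σwᵢ·t = 42, Σwᵢ·1 = 12.
Moment sums: Σwᵢ·t·y = -222, Σwᵢ·y = -34.
Normal equations: [[246, 42]; [42, 12]]·[m, c]ᵀ = [-222, -34]ᵀ.
Eliminating c: 12·(row 1) − 42·(row 2) gives 1188·m = 12·(-222) − 42·(-34) = -1236, so m = -103/99.
Then c = ((-34) − 42·(-103/99))/12 = 80/99.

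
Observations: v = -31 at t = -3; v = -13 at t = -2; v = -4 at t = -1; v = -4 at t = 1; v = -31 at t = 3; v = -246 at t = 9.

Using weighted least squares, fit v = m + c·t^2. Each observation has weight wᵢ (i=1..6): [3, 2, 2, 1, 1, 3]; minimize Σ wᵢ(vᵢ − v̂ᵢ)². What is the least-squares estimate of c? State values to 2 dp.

Compute the Gram sums: Σwᵢ·1 = 12, Σwᵢ·t^2 = 290, Σwᵢ·t^2·t^2 = 20042.
Right-hand side: Σwᵢ·v = -900, Σwᵢ·t^2·v = -61010.
Δ = 12·20042 − 290² = 156404.
m = ((-900)·20042 − 290·(-61010))/156404 = -86225/39101; c = (12·(-61010) − 290·(-900))/156404 = -117780/39101.

c = -3.01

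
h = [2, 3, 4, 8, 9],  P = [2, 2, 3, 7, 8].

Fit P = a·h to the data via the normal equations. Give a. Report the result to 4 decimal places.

From the data, Σh·h = 174.
For XᵀP: Σh·P = 150.
So XᵀX·[a]ᵀ = XᵀP: [[174]]·[a]ᵀ = [150]ᵀ.
a = 150/174 = 0.862069.

a = 0.8621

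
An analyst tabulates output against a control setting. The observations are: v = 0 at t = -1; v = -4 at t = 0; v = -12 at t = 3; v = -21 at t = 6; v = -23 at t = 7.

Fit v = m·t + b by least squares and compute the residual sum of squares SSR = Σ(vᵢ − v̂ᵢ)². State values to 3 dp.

SSR = 1.020

The normal system XᵀX·[m, b]ᵀ = Xᵀv is [[95, 15]; [15, 5]]·[m, b]ᵀ = [-323, -60]ᵀ.
det = 95·5 − 15² = 250.
m = ((-323)·5 − 15·(-60))/250 = -143/50; b = (95·(-60) − 15·(-323))/250 = -171/50.
Residuals: 14/25, -29/50, 0, -21/50, 11/25; SSR = 51/50.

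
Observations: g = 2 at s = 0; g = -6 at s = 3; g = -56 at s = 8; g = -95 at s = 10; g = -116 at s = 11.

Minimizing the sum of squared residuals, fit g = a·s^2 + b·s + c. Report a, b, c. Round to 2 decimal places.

a = -1.09, b = 1.30, c = 1.35

Forming XᵀX = [[28818, 2870, 294]; [2870, 294, 32]; [294, 32, 5]] and Xᵀg = [-27174, -2692, -271]ᵀ gives XᵀX·[a, b, c]ᵀ = Xᵀg.
Row-reducing yields a = -17514/16129, b = 20916/16129, c = 21769/16129.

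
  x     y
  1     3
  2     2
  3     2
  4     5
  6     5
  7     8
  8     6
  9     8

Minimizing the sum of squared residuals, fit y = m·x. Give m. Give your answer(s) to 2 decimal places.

From the data, Σx·x = 260.
Right-hand side: Σx·y = 239.
MᵀM·[m]ᵀ = Mᵀy becomes [[260]]·[m]ᵀ = [239]ᵀ.
m = 239/260 = 0.919231.

m = 0.92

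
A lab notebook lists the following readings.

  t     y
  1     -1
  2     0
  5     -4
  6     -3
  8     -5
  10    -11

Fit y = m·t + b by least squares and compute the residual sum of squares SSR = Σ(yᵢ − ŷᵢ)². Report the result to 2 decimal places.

Entries of XᵀX: Σt·t = 230, Σt = 32, Σ1 = 6.
Moment sums: Σt·y = -189, Σy = -24.
So XᵀX·[m, b]ᵀ = Xᵀy: [[230, 32]; [32, 6]]·[m, b]ᵀ = [-189, -24]ᵀ.
det = 230·6 − 32² = 356.
m = ((-189)·6 − 32·(-24))/356 = -183/178; b = (230·(-24) − 32·(-189))/356 = 132/89.
Residuals: -259/178, 51/89, -61/178, 150/89, 155/89, -196/89; SSR = 2365/178.

SSR = 13.29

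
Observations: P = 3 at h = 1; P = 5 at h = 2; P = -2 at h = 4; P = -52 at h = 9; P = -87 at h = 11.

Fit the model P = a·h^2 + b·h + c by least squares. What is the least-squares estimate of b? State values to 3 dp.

From the data, Σh^2·h^2 = 21475, Σh^2·h = 2133, Σh^2 = 223, Σh·h = 223, Σh = 27, Σ1 = 5.
And Σh^2·P = -14748, Σh·P = -1420, ΣP = -133.
Inverting the 3×3 Gram matrix, [a, b, c]ᵀ = [-71947/68462, 243235/68462, 37139/34231]ᵀ.

b = 3.553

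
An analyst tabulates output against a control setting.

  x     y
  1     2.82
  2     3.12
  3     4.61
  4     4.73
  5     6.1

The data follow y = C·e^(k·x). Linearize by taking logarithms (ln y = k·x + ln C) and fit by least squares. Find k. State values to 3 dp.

With ln yᵢ as the transformed response and xᵢ as the regressor:
Over the data: Σx = 15.0000, Σ(x)² = 55.0000, Σln y = 7.0650, Σx·ln y = 23.1542.
Normal system: [[55.0000, 15.0000]; [15.0000, 5]]·[k, ln C]ᵀ = [23.1542, 7.0650]ᵀ.
Slope k = (n·Σx·ln y − Σx·Σln y)/(n·Σ(x)² − (Σx)²) = (5·23.1542 − 15.0000·7.0650)/50.0000 = 0.19592; ln C = (Σln y − k·Σx)/n = 0.82524.

k = 0.196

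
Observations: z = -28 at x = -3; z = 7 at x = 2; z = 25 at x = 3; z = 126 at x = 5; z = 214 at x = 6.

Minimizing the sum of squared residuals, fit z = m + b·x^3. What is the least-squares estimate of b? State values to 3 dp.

b = 1.000

With design matrix M, MᵀM = [[5, 349]; [349, 63803]] and Mᵀz = [344, 63461]ᵀ.
Eliminating b: 63803·(row 1) − 349·(row 2) gives 197214·m = 63803·344 − 349·63461 = -199657, so m = -199657/197214.
Then b = (63461 − 349·(-199657/197214))/63803 = 197249/197214.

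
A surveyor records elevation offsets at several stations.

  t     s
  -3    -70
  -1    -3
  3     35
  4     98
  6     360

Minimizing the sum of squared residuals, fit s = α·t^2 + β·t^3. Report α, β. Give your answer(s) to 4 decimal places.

Setting ∂/∂α … = 0 gives: 1715·α + 8799·β = 14210;  8799·α + 52211·β = 86870.
Δ = 1715·52211 − 8799² = 12119464.
α = (14210·52211 − 8799·86870)/12119464 = -114545/61834; β = (1715·86870 − 8799·14210)/12119464 = 122185/61834.

α = -1.8525, β = 1.9760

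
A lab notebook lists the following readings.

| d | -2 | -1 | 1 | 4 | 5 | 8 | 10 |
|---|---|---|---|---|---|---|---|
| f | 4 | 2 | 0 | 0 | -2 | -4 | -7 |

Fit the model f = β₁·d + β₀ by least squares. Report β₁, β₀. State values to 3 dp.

From the data, Σd·d = 211, Σd = 25, Σ1 = 7.
And Σd·f = -122, Σf = -7.
det = 211·7 − 25² = 852.
β₁ = ((-122)·7 − 25·(-7))/852 = -679/852; β₀ = (211·(-7) − 25·(-122))/852 = 1573/852.

β₁ = -0.797, β₀ = 1.846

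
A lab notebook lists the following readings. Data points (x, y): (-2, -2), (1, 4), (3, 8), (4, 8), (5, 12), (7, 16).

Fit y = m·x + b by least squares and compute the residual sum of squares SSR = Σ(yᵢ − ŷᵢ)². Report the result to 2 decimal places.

SSR = 3.25

Compute the Gram sums: Σx·x = 104, Σx = 18, Σ1 = 6.
Right-hand side: Σx·y = 236, Σy = 46.
AᵀA·[m, b]ᵀ = Aᵀy becomes [[104, 18]; [18, 6]]·[m, b]ᵀ = [236, 46]ᵀ.
Determinant 104·6 − 18² = 300.
m = (236·6 − 18·46)/300 = 49/25; b = (104·46 − 18·236)/300 = 134/75.
Residuals: 2/15, 19/75, 1/3, -122/75, 31/75, 37/75; SSR = 244/75.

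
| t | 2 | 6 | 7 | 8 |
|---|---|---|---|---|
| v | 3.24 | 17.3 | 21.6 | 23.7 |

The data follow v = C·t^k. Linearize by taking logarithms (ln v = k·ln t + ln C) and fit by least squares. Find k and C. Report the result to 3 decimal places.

Linearized form: ln v = k·ln t + ln C. From the 4 transformed points,
Σln t = 6.5103, Σ(ln t)² = 11.8015, Σln v = 10.2644, Σln t·ln v = 18.4842.
Equations: 11.8015·k + 6.5103·ln C = 18.4842;  6.5103·k + 4·ln C = 10.2644.
Δ = 11.8015·4 − (6.5103)² = 4.8225; k = (18.4842·4 − 6.5103·10.2644)/4.8225 = 1.47489, ln C = (11.8015·10.2644 − 6.5103·18.4842)/4.8225 = 0.16563, so C = exp(0.16563) = 1.18013.

k = 1.475, C = 1.180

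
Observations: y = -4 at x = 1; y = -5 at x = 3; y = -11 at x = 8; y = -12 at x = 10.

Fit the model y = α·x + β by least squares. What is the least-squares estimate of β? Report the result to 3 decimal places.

β = -2.708

From the data, Σx·x = 174, Σx = 22, Σ1 = 4.
And Σx·y = -227, Σy = -32.
MᵀM·[α, β]ᵀ = Mᵀy becomes [[174, 22]; [22, 4]]·[α, β]ᵀ = [-227, -32]ᵀ.
Eliminating β: 4·(row 1) − 22·(row 2) gives 212·α = 4·(-227) − 22·(-32) = -204, so α = -51/53.
Then β = ((-32) − 22·(-51/53))/4 = -287/106.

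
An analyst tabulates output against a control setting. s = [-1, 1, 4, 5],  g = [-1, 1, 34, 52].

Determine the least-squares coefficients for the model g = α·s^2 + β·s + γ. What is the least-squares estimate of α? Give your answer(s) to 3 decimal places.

α = 1.934

From the data, Σs^2·s^2 = 883, Σs^2·s = 189, Σs^2 = 43, Σs·s = 43, Σs = 9, Σ1 = 4.
Moment sums: Σs^2·g = 1844, Σs·g = 398, Σg = 86.
Solving the 3×3 system (Gaussian elimination) gives α = 1369/708, β = 271/236, γ = -331/177.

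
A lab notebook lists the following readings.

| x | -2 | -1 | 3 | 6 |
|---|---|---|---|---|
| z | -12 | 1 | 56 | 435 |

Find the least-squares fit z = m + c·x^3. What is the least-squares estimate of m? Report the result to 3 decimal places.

m = 3.061

Normal-equation sums: Σ1 = 4, Σx^3 = 234, Σx^3·x^3 = 47450.
And Σz = 480, Σx^3·z = 95567.
Normal equations: [[4, 234]; [234, 47450]]·[m, c]ᵀ = [480, 95567]ᵀ.
Eliminating c: 47450·(row 1) − 234·(row 2) gives 135044·m = 47450·480 − 234·95567 = 413322, so m = 2271/742.
Then c = (95567 − 234·(2271/742))/47450 = 9641/4823.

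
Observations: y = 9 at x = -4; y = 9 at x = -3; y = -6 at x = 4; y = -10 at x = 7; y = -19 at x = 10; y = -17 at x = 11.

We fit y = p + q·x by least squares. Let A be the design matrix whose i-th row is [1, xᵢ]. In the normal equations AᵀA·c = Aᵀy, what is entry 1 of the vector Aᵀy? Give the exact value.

Entry 1 ↔ basis 1, so (Aᵀy)_{1} = Σᵢ yᵢ = (1)·(9) + (1)·(9) + (1)·(-6) + (1)·(-10) + (1)·(-19) + (1)·(-17) = -34.

-34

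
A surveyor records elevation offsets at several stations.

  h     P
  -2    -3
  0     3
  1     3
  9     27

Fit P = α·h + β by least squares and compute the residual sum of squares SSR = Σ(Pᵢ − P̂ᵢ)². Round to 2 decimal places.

SSR = 4.37

Forming AᵀA = [[86, 8]; [8, 4]] and AᵀP = [252, 30]ᵀ gives AᵀA·[α, β]ᵀ = AᵀP.
Δ = 86·4 − 8² = 280.
α = (252·4 − 8·30)/280 = 96/35; β = (86·30 − 8·252)/280 = 141/70.
Residuals: 33/70, 69/70, -123/70, 3/10; SSR = 153/35.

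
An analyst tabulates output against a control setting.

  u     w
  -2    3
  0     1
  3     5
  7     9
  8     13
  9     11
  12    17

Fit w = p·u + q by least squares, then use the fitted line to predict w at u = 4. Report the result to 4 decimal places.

ŵ = 7.0460

Sums needed: Σu·u = 351, Σu = 37, Σ1 = 7.
And Σu·w = 479, Σw = 59.
So XᵀX·[p, q]ᵀ = Xᵀw: [[351, 37]; [37, 7]]·[p, q]ᵀ = [479, 59]ᵀ.
det = 351·7 − 37² = 1088.
p = (479·7 − 37·59)/1088 = 585/544; q = (351·59 − 37·479)/1088 = 1493/544.
At u = 4: ŵ = (585/544)·(4) + (1493/544)·(1) = 3833/544.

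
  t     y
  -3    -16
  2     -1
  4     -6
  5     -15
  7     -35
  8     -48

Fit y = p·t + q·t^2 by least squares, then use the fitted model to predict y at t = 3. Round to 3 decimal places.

ŷ = -2.550

Setting ∂/∂p … = 0 gives: 167·p + 1025·q = -682;  1025·p + 7475·q = -5406.
(Σt·t = 167, Σt·t^2 = 1025, Σt^2·t^2 = 7475, Σt·y = -682, Σt^2·y = -5406.)
Eliminating q: 7475·(row 1) − 1025·(row 2) gives 197700·p = 7475·(-682) − 1025·(-5406) = 443200, so p = 4432/1977.
Then q = ((-5406) − 1025·(4432/1977))/7475 = -50938/49425.
At t = 3: ŷ = (4432/1977)·(3) + (-50938/49425)·(9) = -42014/16475.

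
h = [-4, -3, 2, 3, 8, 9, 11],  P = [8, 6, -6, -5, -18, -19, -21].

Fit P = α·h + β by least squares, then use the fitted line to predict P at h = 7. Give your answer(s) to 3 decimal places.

AᵀA·[α, β]ᵀ = AᵀP reads: 304·α + 26·β = -623;  26·α + 7·β = -55.
det = 304·7 − 26² = 1452.
α = ((-623)·7 − 26·(-55))/1452 = -977/484; β = (304·(-55) − 26·(-623))/1452 = -87/242.
At h = 7: P̂ = (-977/484)·(7) + (-87/242)·(1) = -7013/484.

P̂ = -14.490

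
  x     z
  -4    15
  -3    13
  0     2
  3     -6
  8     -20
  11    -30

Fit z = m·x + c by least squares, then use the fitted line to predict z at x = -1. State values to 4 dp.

Setting ∂/∂m … = 0 gives: 219·m + 15·c = -607;  15·m + 6·c = -26.
(Σx·x = 219, Σx = 15, Σ1 = 6, Σx·z = -607, Σz = -26.)
Determinant 219·6 − 15² = 1089.
m = ((-607)·6 − 15·(-26))/1089 = -1084/363; c = (219·(-26) − 15·(-607))/1089 = 379/121.
At x = -1: ẑ = (-1084/363)·(-1) + (379/121)·(1) = 2221/363.

ẑ = 6.1185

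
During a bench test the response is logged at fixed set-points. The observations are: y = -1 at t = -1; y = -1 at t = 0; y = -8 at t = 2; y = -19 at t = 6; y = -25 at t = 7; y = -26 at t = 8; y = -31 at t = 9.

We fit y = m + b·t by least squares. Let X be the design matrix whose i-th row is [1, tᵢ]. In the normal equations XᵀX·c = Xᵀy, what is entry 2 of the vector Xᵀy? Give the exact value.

-791

Entry 2 ↔ basis t, so (Xᵀy)_{2} = Σᵢ (t)·yᵢ = (-1)·(-1) + (0)·(-1) + (2)·(-8) + (6)·(-19) + (7)·(-25) + (8)·(-26) + (9)·(-31) = -791.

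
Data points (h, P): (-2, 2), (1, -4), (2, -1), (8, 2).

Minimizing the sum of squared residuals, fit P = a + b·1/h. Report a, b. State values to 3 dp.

a = 0.915, b = -4.143

With design matrix M, MᵀM = [[4, 9/8]; [9/8, 97/64]] and MᵀP = [-1, -21/4]ᵀ.
det = 4·(97/64) − (9/8)² = 307/64.
a = ((-1)·(97/64) − (9/8)·(-21/4))/(307/64) = 281/307; b = (4·(-21/4) − (9/8)·(-1))/(307/64) = -1272/307.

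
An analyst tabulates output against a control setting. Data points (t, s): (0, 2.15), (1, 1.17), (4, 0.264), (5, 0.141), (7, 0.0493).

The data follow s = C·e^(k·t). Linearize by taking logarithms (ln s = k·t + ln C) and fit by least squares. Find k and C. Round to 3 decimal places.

Taking logs, ln s = k·t + ln C, so regress ln s on t.
Sums: Σt = 17.0000, Σ(t)² = 91.0000, Σln s = -5.3782, Σt·ln s = -36.0340.
Normal system: [[91.0000, 17.0000]; [17.0000, 5]]·[k, ln C]ᵀ = [-36.0340, -5.3782]ᵀ.
Slope k = (n·Σt·ln s − Σt·Σln s)/(n·Σ(t)² − (Σt)²) = (5·-36.0340 − 17.0000·-5.3782)/166.0000 = -0.53459; ln C = (Σln s − k·Σt)/n = 0.74196, so C = exp(0.74196) = 2.10005.

k = -0.535, C = 2.100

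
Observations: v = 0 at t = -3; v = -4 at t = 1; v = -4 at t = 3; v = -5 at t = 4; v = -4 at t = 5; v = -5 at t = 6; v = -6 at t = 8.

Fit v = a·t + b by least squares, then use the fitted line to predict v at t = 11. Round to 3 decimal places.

AᵀA·[a, b]ᵀ = Aᵀv reads: 160·a + 24·b = -134;  24·a + 7·b = -28.
(Σt·t = 160, Σt = 24, Σ1 = 7, Σt·v = -134, Σv = -28.)
Eliminating b: 7·(row 1) − 24·(row 2) gives 544·a = 7·(-134) − 24·(-28) = -266, so a = -133/272.
Then b = ((-28) − 24·(-133/272))/7 = -79/34.
At t = 11: v̂ = (-133/272)·(11) + (-79/34)·(1) = -2095/272.

v̂ = -7.702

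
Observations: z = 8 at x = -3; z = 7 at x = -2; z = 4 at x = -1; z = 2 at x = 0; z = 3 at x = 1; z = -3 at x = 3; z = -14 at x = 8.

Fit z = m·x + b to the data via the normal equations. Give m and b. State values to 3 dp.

The normal system AᵀA·[m, b]ᵀ = Aᵀz is [[88, 6]; [6, 7]]·[m, b]ᵀ = [-160, 7]ᵀ.
Determinant 88·7 − 6² = 580.
m = ((-160)·7 − 6·7)/580 = -581/290; b = (88·7 − 6·(-160))/580 = 394/145.

m = -2.003, b = 2.717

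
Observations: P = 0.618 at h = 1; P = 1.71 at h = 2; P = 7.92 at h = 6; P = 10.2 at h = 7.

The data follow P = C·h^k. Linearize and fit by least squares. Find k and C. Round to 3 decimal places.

k = 1.429, C = 0.624

With ln Pᵢ as the transformed response and ln hᵢ as the regressor:
Σln h = 4.4308, Σ(ln h)² = 7.4774, Σln P = 4.4470, Σln h·ln P = 8.5989.
Normal system: [[7.4774, 4.4308]; [4.4308, 4]]·[k, ln C]ᵀ = [8.5989, 4.4470]ᵀ.
Δ = 7.4774·4 − (4.4308)² = 10.2775; k = (8.5989·4 − 4.4308·4.4470)/10.2775 = 1.42949, ln C = (7.4774·4.4470 − 4.4308·8.5989)/10.2775 = -0.47170, so C = exp(-0.47170) = 0.62394.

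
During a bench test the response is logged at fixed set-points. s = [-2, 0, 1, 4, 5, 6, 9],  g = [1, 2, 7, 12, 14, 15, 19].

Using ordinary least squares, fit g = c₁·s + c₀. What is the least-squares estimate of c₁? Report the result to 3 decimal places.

Forming AᵀA = [[163, 23]; [23, 7]] and Aᵀg = [384, 70]ᵀ gives AᵀA·[c₁, c₀]ᵀ = Aᵀg.
Δ = 163·7 − 23² = 612.
c₁ = (384·7 − 23·70)/612 = 539/306; c₀ = (163·70 − 23·384)/612 = 1289/306.

c₁ = 1.761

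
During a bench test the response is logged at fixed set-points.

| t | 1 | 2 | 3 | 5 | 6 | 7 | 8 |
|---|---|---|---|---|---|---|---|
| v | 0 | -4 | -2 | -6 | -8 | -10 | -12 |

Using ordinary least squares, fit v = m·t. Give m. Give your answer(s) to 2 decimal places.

m = -1.37

With design matrix X, XᵀX = [[188]] and Xᵀv = [-258]ᵀ.
m = (-258)/188 = -1.37234.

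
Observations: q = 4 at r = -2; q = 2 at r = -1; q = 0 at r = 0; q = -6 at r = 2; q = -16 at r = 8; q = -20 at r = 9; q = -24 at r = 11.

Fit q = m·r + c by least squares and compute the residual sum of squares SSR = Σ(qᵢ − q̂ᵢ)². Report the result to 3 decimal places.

MᵀM·[m, c]ᵀ = Mᵀq reads: 275·m + 27·c = -594;  27·m + 7·c = -60.
Δ = 275·7 − 27² = 1196.
m = ((-594)·7 − 27·(-60))/1196 = -1269/598; c = (275·(-60) − 27·(-594))/1196 = -231/598.
Residuals: 85/598, 79/299, 231/598, -63/46, 815/598, -154/299, -81/299; SSR = 1289/299.

SSR = 4.311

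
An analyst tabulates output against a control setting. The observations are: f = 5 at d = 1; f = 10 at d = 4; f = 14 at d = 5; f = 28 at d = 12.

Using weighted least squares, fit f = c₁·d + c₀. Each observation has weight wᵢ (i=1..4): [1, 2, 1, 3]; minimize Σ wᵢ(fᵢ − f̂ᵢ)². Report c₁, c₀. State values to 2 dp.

c₁ = 2.14, c₀ = 2.28

The normal system AᵀWA·[c₁, c₀]ᵀ = AᵀWf is [[490, 50]; [50, 7]]·[c₁, c₀]ᵀ = [1163, 123]ᵀ.
det = 490·7 − 50² = 930.
c₁ = (1163·7 − 50·123)/930 = 1991/930; c₀ = (490·123 − 50·1163)/930 = 212/93.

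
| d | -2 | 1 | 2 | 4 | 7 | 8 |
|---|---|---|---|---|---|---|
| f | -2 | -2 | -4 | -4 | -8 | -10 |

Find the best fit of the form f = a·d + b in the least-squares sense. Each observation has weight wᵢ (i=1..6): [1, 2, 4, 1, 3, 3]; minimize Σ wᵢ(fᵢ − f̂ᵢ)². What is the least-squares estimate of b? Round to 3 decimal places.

Forming XᵀWX = [[377, 57]; [57, 14]] and XᵀWf = [-456, -80]ᵀ gives XᵀWX·[a, b]ᵀ = XᵀWf.
Δ = 377·14 − 57² = 2029.
a = ((-456)·14 − 57·(-80))/2029 = -1824/2029; b = (377·(-80) − 57·(-456))/2029 = -4168/2029.

b = -2.054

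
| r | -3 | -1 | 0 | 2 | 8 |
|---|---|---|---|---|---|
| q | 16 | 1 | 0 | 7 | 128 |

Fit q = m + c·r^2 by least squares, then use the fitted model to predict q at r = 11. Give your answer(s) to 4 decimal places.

q̂ = 242.5949

From the data, Σ1 = 5, Σr^2 = 78, Σr^2·r^2 = 4194.
Moment sums: Σq = 152, Σr^2·q = 8365.
XᵀX·[m, c]ᵀ = Xᵀq becomes [[5, 78]; [78, 4194]]·[m, c]ᵀ = [152, 8365]ᵀ.
Δ = 5·4194 − 78² = 14886.
m = (152·4194 − 78·8365)/14886 = -2497/2481; c = (5·8365 − 78·152)/14886 = 29969/14886.
At r = 11: q̂ = (-2497/2481)·(1) + (29969/14886)·(121) = 3611267/14886.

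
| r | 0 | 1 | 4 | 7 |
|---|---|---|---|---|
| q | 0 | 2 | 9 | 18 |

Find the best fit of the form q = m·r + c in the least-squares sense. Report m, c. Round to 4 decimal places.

Forming XᵀX = [[66, 12]; [12, 4]] and Xᵀq = [164, 29]ᵀ gives XᵀX·[m, c]ᵀ = Xᵀq.
Determinant 66·4 − 12² = 120.
m = (164·4 − 12·29)/120 = 77/30; c = (66·29 − 12·164)/120 = -9/20.

m = 2.5667, c = -0.4500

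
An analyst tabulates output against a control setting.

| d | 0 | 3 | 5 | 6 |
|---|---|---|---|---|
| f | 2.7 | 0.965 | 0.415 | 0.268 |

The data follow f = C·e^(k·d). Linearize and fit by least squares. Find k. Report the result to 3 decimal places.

k = -0.384

Taking logs, ln f = k·d + ln C, so regress ln f on d.
Σd = 14.0000, Σ(d)² = 70.0000, Σln f = -1.2386, Σd·ln f = -12.4049.
Equations: 70.0000·k + 14.0000·ln C = -12.4049;  14.0000·k + 4·ln C = -1.2386.
Solving (det = 84.0000): k = -0.38427, ln C = 1.03530.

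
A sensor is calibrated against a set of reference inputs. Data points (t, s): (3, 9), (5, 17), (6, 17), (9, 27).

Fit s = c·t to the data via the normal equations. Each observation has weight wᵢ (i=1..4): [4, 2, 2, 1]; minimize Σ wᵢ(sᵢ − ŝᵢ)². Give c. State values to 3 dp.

c = 3.033

Normal-equation sums: Σwᵢ·t·t = 239.
Moment sums: Σwᵢ·t·s = 725.
Hence c = 725 / 239 ≈ 3.03347.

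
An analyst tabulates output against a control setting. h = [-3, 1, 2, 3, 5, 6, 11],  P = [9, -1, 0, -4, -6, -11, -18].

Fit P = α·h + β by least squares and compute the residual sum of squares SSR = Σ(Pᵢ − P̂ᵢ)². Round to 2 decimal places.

SSR = 10.86

The normal system XᵀX·[α, β]ᵀ = XᵀP is [[205, 25]; [25, 7]]·[α, β]ᵀ = [-334, -31]ᵀ.
det = 205·7 − 25² = 810.
α = ((-334)·7 − 25·(-31))/810 = -521/270; β = (205·(-31) − 25·(-334))/810 = 133/54.
Residuals: 101/135, -23/15, 377/270, -91/135, 32/27, -509/270, 103/135; SSR = 977/90.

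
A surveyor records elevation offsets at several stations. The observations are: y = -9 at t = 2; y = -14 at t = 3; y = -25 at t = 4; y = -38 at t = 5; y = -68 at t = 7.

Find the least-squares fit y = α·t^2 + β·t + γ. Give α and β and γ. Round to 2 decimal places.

Compute the Gram sums: Σt^2·t^2 = 3379, Σt^2·t = 567, Σt^2 = 103, Σt·t = 103, Σt = 21, Σ1 = 5.
Right-hand side: Σt^2·y = -4844, Σt·y = -826, Σy = -154.
So AᵀA·[α, β, γ]ᵀ = Aᵀy: [[3379, 567, 103]; [567, 103, 21]; [103, 21, 5]]·[α, β, γ]ᵀ = [-4844, -826, -154]ᵀ.
Inverting the 3×3 Gram matrix, [α, β, γ]ᵀ = [-117/97, -112/97, -107/97]ᵀ.

α = -1.21, β = -1.15, γ = -1.10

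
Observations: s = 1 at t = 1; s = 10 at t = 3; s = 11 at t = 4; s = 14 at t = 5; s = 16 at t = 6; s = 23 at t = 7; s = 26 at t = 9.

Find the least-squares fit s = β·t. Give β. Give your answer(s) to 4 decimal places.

Entries of AᵀA: Σt·t = 217.
Moment sums: Σt·s = 636.
Normal equations: [[217]]·[β]ᵀ = [636]ᵀ.
β = 636/217 = 2.93088.

β = 2.9309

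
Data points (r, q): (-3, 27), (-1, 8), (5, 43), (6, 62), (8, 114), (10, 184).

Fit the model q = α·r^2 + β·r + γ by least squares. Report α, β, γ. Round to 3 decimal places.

α = 2.023, β = -2.189, γ = 2.874

Entries of XᵀX: Σr^2·r^2 = 16099, Σr^2·r = 1825, Σr^2 = 235, Σr·r = 235, Σr = 25, Σ1 = 6.
Right-hand side: Σr^2·q = 29254, Σr·q = 3250, Σq = 438.
XᵀX·[α, β, γ]ᵀ = Xᵀq becomes [[16099, 1825, 235]; [1825, 235, 25]; [235, 25, 6]]·[α, β, γ]ᵀ = [29254, 3250, 438]ᵀ.
Solving the 3×3 system (Gaussian elimination) gives α = 9441/4666, β = -10215/4666, γ = 6704/2333.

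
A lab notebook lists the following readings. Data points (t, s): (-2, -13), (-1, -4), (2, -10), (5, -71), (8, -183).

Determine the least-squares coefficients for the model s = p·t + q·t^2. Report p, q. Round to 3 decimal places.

With design matrix X, XᵀX = [[98, 636]; [636, 4754]] and Xᵀs = [-1809, -13583]ᵀ.
det = 98·4754 − 636² = 61396.
p = ((-1809)·4754 − 636·(-13583))/61396 = 19401/30698; q = (98·(-13583) − 636·(-1809))/61396 = -90305/30698.

p = 0.632, q = -2.942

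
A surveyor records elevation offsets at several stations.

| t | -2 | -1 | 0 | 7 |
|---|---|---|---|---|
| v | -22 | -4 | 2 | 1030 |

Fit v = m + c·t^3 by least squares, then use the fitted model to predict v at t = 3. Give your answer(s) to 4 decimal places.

Entries of AᵀA: Σ1 = 4, Σt^3 = 334, Σt^3·t^3 = 117714.
For Aᵀv: Σv = 1006, Σt^3·v = 353470.
So AᵀA·[m, c]ᵀ = Aᵀv: [[4, 334]; [334, 117714]]·[m, c]ᵀ = [1006, 353470]ᵀ.
Eliminating c: 117714·(row 1) − 334·(row 2) gives 359300·m = 117714·1006 − 334·353470 = 361304, so m = 90326/89825.
Then c = (353470 − 334·(90326/89825))/117714 = 269469/89825.
At t = 3: v̂ = (90326/89825)·(1) + (269469/89825)·(27) = 7365989/89825.

v̂ = 82.0038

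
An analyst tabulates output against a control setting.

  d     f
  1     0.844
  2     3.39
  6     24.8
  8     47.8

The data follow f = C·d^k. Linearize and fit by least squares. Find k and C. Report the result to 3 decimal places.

k = 1.911, C = 0.862

With ln fᵢ as the transformed response and ln dᵢ as the regressor:
Sums: Σln d = 4.5643, Σ(ln d)² = 8.0149, Σln f = 8.1291, Σln d·ln f = 14.6405.
Normal system: [[8.0149, 4.5643]; [4.5643, 4]]·[k, ln C]ᵀ = [14.6405, 8.1291]ᵀ.
Slope k = (n·Σln d·ln f − Σln d·Σln f)/(n·Σ(ln d)² − (Σln d)²) = (4·14.6405 − 4.5643·8.1291)/11.2265 = 1.91139; ln C = (Σln f − k·Σln d)/n = -0.14878, so C = exp(-0.14878) = 0.86176.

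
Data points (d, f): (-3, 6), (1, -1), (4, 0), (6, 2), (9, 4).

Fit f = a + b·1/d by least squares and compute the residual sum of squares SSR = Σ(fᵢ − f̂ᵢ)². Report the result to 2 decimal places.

AᵀA·[a, b]ᵀ = Aᵀf reads: 5·a + (43/36)·b = 11;  (43/36)·a + (1573/1296)·b = -20/9.
det = 5·(1573/1296) − (43/36)² = 376/81.
a = (11·(1573/1296) − (43/36)·(-20/9))/(376/81) = 20743/6016; b = (5·(-20/9) − (43/36)·11)/(376/81) = -7857/1504.
Residuals: 4877/6016, 4669/6016, -6443/3008, -3473/6016, 6813/6016; SSR = 44899/6016.

SSR = 7.46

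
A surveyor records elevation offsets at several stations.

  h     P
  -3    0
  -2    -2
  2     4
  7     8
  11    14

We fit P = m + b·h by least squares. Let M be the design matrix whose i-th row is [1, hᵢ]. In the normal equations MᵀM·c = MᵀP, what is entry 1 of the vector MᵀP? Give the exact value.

Entry 1 ↔ basis 1, so (MᵀP)_{1} = Σᵢ Pᵢ = (1)·(0) + (1)·(-2) + (1)·(4) + (1)·(8) + (1)·(14) = 24.

24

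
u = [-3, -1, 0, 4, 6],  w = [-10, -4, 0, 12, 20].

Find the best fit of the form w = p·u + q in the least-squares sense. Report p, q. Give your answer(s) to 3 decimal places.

p = 3.292, q = -0.350

Entries of AᵀA: Σu·u = 62, Σu = 6, Σ1 = 5.
Right-hand side: Σu·w = 202, Σw = 18.
Normal equations: [[62, 6]; [6, 5]]·[p, q]ᵀ = [202, 18]ᵀ.
Δ = 62·5 − 6² = 274.
p = (202·5 − 6·18)/274 = 451/137; q = (62·18 − 6·202)/274 = -48/137.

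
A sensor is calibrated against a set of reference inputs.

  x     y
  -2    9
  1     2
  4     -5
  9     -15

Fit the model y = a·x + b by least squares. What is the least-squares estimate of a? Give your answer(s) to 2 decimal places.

a = -2.18

Forming MᵀM = [[102, 12]; [12, 4]] and Mᵀy = [-171, -9]ᵀ gives MᵀM·[a, b]ᵀ = Mᵀy.
Eliminating b: 4·(row 1) − 12·(row 2) gives 264·a = 4·(-171) − 12·(-9) = -576, so a = -24/11.
Then b = ((-9) − 12·(-24/11))/4 = 189/44.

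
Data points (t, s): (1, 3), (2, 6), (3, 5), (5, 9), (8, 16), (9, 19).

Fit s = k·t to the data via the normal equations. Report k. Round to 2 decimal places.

k = 2.03

Entries of MᵀM: Σt·t = 184.
Right-hand side: Σt·s = 374.
MᵀM·[k]ᵀ = Mᵀs becomes [[184]]·[k]ᵀ = [374]ᵀ.
Hence k = 374 / 184 ≈ 2.03261.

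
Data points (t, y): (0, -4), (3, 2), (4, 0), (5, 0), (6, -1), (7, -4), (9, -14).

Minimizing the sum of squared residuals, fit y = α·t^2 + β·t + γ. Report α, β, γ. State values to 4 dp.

With design matrix M, MᵀM = [[11220, 1504, 216]; [1504, 216, 34]; [216, 34, 7]] and Mᵀy = [-1348, -154, -21]ᵀ.
Solving the 3×3 system (Gaussian elimination) gives α = -5227/10829, β = 35677/10829, γ = -6355/1547.

α = -0.4827, β = 3.2946, γ = -4.1080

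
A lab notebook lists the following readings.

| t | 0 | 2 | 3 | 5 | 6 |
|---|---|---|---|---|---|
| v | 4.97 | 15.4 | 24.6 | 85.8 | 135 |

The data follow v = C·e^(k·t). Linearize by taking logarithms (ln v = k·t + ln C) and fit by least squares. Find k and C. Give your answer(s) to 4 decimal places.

Linearized form: ln v = k·t + ln C. From the 5 transformed points,
Sums: Σt = 16.0000, Σ(t)² = 74.0000, Σln v = 16.8978, Σt·ln v = 66.7687.
Normal system: [[74.0000, 16.0000]; [16.0000, 5]]·[k, ln C]ᵀ = [66.7687, 16.8978]ᵀ.
Slope k = (n·Σt·ln v − Σt·Σln v)/(n·Σ(t)² − (Σt)²) = (5·66.7687 − 16.0000·16.8978)/114.0000 = 0.55683; ln C = (Σln v − k·Σt)/n = 1.59772, so C = exp(1.59772) = 4.94174.

k = 0.5568, C = 4.9417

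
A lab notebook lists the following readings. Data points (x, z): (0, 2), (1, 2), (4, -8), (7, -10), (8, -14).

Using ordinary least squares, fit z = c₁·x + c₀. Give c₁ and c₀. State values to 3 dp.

c₁ = -2.000, c₀ = 2.400

From the data, Σx·x = 130, Σx = 20, Σ1 = 5.
Right-hand side: Σx·z = -212, Σz = -28.
AᵀA·[c₁, c₀]ᵀ = Aᵀz becomes [[130, 20]; [20, 5]]·[c₁, c₀]ᵀ = [-212, -28]ᵀ.
det = 130·5 − 20² = 250.
c₁ = ((-212)·5 − 20·(-28))/250 = -2; c₀ = (130·(-28) − 20·(-212))/250 = 12/5.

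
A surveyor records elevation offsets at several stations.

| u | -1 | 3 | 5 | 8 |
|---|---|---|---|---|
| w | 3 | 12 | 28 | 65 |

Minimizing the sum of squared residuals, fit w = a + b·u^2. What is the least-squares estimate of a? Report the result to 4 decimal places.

a = 2.8259

Compute the Gram sums: Σ1 = 4, Σu^2 = 99, Σu^2·u^2 = 4803.
Right-hand side: Σw = 108, Σu^2·w = 4971.
Eliminating b: 4803·(row 1) − 99·(row 2) gives 9411·a = 4803·108 − 99·4971 = 26595, so a = 8865/3137.
Then b = (4971 − 99·(8865/3137))/4803 = 3064/3137.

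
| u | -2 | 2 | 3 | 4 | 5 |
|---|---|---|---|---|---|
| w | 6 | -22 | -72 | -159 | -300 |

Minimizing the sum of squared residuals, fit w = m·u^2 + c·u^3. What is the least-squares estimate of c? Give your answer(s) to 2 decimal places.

Normal-equation sums: Σu^2·u^2 = 994, Σu^2·u^3 = 4392, Σu^3·u^3 = 20578.
And Σu^2·w = -10756, Σu^3·w = -49844.
det = 994·20578 − 4392² = 1164868.
m = ((-10756)·20578 − 4392·(-49844))/1164868 = -605530/291217; c = (994·(-49844) − 4392·(-10756))/1164868 = -576146/291217.

c = -1.98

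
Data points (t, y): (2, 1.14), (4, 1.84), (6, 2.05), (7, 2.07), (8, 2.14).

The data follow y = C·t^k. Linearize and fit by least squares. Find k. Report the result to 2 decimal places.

Linearized form: ln y = k·ln t + ln C. From the 5 transformed points,
Σln t = 7.8966, Σ(ln t)² = 13.7233, Σln y = 2.9470, Σln t·ln y = 5.2201.
Normal system: [[13.7233, 7.8966]; [7.8966, 5]]·[k, ln C]ᵀ = [5.2201, 2.9470]ᵀ.
Solving (det = 6.2610): k = 0.45194, ln C = -0.12435.

k = 0.45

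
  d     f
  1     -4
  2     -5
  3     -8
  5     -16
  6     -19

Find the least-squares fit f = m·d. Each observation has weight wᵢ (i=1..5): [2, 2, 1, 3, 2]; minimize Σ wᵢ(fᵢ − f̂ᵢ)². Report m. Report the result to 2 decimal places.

Forming AᵀWA = [[166]] and AᵀWf = [-520]ᵀ gives AᵀWA·[m]ᵀ = AᵀWf.
Hence m = -520 / 166 ≈ -3.13253.

m = -3.13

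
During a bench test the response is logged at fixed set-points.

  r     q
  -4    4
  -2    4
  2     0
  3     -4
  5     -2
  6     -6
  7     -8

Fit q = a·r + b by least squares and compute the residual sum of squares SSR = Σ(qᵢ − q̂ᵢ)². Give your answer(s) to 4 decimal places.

Normal-equation sums: Σr·r = 143, Σr = 17, Σ1 = 7.
And Σr·q = -138, Σq = -12.
Eliminating b: 7·(row 1) − 17·(row 2) gives 712·a = 7·(-138) − 17·(-12) = -762, so a = -381/356.
Then b = ((-12) − 17·(-381/356))/7 = 315/356.
Residuals: -415/356, 347/356, 447/356, -149/89, 439/178, -165/356, -124/89; SSR = 2657/178.

SSR = 14.9270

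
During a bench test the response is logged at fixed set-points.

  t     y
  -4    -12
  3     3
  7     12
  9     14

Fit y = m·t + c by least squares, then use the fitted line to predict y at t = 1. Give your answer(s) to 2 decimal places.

ŷ = -1.41

Sums needed: Σt·t = 155, Σt = 15, Σ1 = 4.
For Aᵀy: Σt·y = 267, Σy = 17.
det = 155·4 − 15² = 395.
m = (267·4 − 15·17)/395 = 813/395; c = (155·17 − 15·267)/395 = -274/79.
At t = 1: ŷ = (813/395)·(1) + (-274/79)·(1) = -557/395.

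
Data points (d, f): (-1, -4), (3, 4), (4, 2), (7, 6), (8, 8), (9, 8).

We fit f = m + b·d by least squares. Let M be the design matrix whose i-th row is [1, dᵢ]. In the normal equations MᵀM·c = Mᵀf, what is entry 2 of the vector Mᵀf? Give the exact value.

Entry 2 ↔ basis d, so (Mᵀf)_{2} = Σᵢ (d)·fᵢ = (-1)·(-4) + (3)·(4) + (4)·(2) + (7)·(6) + (8)·(8) + (9)·(8) = 202.

202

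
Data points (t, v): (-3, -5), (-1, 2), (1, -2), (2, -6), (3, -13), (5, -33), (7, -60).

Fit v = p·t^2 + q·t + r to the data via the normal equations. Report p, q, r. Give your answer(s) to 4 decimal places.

p = -1.0490, q = -1.3896, r = 0.7513

The normal system AᵀA·[p, q, r]ᵀ = Aᵀv is [[3206, 476, 98]; [476, 98, 14]; [98, 14, 7]]·[p, q, r]ᵀ = [-3951, -625, -117]ᵀ.
Solving the 3×3 system (Gaussian elimination) gives p = -107/102, q = -4961/3570, r = 447/595.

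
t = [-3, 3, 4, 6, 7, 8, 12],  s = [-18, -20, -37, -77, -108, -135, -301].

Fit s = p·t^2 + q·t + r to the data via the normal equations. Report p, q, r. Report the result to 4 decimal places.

p = -2.0321, q = -0.6051, r = -1.2999

Compute the Gram sums: Σt^2·t^2 = 28947, Σt^2·t = 2863, Σt^2 = 327, Σt·t = 327, Σt = 37, Σ1 = 7.
For Aᵀs: Σt^2·s = -60982, Σt·s = -6064, Σs = -696.
AᵀA·[p, q, r]ᵀ = Aᵀs becomes [[28947, 2863, 327]; [2863, 327, 37]; [327, 37, 7]]·[p, q, r]ᵀ = [-60982, -6064, -696]ᵀ.
Inverting the 3×3 Gram matrix, [p, q, r]ᵀ = [-1812136/891737, -49057/81067, -1159183/891737]ᵀ.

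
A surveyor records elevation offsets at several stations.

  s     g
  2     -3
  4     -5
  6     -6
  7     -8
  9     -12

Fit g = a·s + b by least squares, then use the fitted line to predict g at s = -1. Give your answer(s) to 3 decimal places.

ĝ = 1.247

Entries of XᵀX: Σs·s = 186, Σs = 28, Σ1 = 5.
And Σs·g = -226, Σg = -34.
Eliminating b: 5·(row 1) − 28·(row 2) gives 146·a = 5·(-226) − 28·(-34) = -178, so a = -89/73.
Then b = ((-34) − 28·(-89/73))/5 = 2/73.
At s = -1: ĝ = (-89/73)·(-1) + (2/73)·(1) = 91/73.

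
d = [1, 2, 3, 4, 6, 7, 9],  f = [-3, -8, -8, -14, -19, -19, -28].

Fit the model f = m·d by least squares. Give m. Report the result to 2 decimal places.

The normal equations are: 196·m = -598.
m = (-598)/196 = -3.05102.

m = -3.05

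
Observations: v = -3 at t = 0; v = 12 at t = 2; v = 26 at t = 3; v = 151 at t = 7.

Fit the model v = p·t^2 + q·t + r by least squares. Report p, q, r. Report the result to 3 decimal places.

p = 3.020, q = 0.814, r = -2.751

From the data, Σt^2·t^2 = 2498, Σt^2·t = 378, Σt^2 = 62, Σt·t = 62, Σt = 12, Σ1 = 4.
And Σt^2·v = 7681, Σt·v = 1159, Σv = 186.
So XᵀX·[p, q, r]ᵀ = Xᵀv: [[2498, 378, 62]; [378, 62, 12]; [62, 12, 4]]·[p, q, r]ᵀ = [7681, 1159, 186]ᵀ.
Row-reducing yields p = 4678/1549, q = 2521/3098, r = -4262/1549.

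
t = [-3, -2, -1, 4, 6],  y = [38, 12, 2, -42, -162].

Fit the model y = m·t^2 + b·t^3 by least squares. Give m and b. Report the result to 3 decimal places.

Compute the Gram sums: Σt^2·t^2 = 1650, Σt^2·t^3 = 8524, Σt^3·t^3 = 51546.
Moment sums: Σt^2·y = -6112, Σt^3·y = -38804.
AᵀA·[m, b]ᵀ = Aᵀy becomes [[1650, 8524]; [8524, 51546]]·[m, b]ᵀ = [-6112, -38804]ᵀ.
det = 1650·51546 − 8524² = 12392324.
m = ((-6112)·51546 − 8524·(-38804))/12392324 = 3929036/3098081; b = (1650·(-38804) − 8524·(-6112))/12392324 = -2981978/3098081.

m = 1.268, b = -0.963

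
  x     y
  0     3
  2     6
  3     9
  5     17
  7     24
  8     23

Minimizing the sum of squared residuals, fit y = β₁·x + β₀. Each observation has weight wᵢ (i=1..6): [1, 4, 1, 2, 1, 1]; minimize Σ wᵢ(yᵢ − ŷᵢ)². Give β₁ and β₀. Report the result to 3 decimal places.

With design matrix A, AᵀWA = [[188, 36]; [36, 10]] and AᵀWy = [597, 117]ᵀ.
det = 188·10 − 36² = 584.
β₁ = (597·10 − 36·117)/584 = 879/292; β₀ = (188·117 − 36·597)/584 = 63/73.

β₁ = 3.010, β₀ = 0.863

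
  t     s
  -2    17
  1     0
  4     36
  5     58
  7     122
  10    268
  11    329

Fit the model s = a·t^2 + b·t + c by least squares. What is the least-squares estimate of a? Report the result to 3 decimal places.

Normal-equation sums: Σt^2·t^2 = 27940, Σt^2·t = 2856, Σt^2 = 316, Σt·t = 316, Σt = 36, Σ1 = 7.
And Σt^2·s = 74681, Σt·s = 7553, Σs = 830.
Row-reducing yields a = 482329/160092, b = -172879/53364, c = -31024/40023.

a = 3.013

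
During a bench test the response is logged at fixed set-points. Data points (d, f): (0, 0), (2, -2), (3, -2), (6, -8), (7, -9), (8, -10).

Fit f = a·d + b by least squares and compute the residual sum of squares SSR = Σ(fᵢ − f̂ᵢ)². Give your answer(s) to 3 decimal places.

SSR = 2.743

The normal equations are: 162·a + 26·b = -201;  26·a + 6·b = -31.
(Σd·d = 162, Σd = 26, Σ1 = 6, Σd·f = -201, Σf = -31.)
Eliminating b: 6·(row 1) − 26·(row 2) gives 296·a = 6·(-201) − 26·(-31) = -400, so a = -50/37.
Then b = ((-31) − 26·(-50/37))/6 = 51/74.
Residuals: -51/74, 1/74, 101/74, -43/74, -17/74, 9/74; SSR = 203/74.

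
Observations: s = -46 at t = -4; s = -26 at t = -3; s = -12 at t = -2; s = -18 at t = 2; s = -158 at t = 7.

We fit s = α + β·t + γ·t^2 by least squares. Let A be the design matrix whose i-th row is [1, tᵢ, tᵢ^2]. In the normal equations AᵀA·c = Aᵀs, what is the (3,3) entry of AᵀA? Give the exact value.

2770

Row 3 ↔ basis t^2, column 3 ↔ basis t^2, so (AᵀA)_{3,3} = Σᵢ (t^2)·(t^2) = (16)·(16) + (9)·(9) + (4)·(4) + (4)·(4) + (49)·(49) = 2770.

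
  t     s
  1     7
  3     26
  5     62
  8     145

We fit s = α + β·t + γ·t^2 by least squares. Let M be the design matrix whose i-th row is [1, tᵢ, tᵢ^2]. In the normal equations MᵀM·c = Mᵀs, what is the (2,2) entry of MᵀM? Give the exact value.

99

Row 2 ↔ basis t, column 2 ↔ basis t, so (MᵀM)_{2,2} = Σᵢ (t)·(t) = (1)·(1) + (3)·(3) + (5)·(5) + (8)·(8) = 99.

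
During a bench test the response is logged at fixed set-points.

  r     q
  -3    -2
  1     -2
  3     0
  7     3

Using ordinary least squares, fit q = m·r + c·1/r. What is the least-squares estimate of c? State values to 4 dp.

c = -2.3581

From the data, Σr·r = 68, Σr·1/r = 4, Σ1/r·1/r = 548/441.
Right-hand side: Σr·q = 25, Σ1/r·q = -19/21.
Normal equations: [[68, 4]; [4, 548/441]]·[m, c]ᵀ = [25, -19/21]ᵀ.
Determinant 68·(548/441) − 4² = 30208/441.
m = (25·(548/441) − 4·(-19/21))/(30208/441) = 239/472; c = (68·(-19/21) − 4·25)/(30208/441) = -1113/472.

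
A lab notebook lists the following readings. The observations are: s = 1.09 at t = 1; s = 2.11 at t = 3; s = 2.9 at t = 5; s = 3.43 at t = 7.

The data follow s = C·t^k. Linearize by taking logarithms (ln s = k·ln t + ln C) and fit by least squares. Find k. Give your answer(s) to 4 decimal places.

Taking logs, ln s = k·ln t + ln C, so regress ln s on ln t.
AᵀA = [[7.5838, 4.6540]; [4.6540, 4]], rhs = [4.9324, 3.1301]ᵀ  (here Σln t = 4.6540, Σ(ln t)² = 7.5838, Σln s = 3.1301, Σln t·ln s = 4.9324).
Δ = 7.5838·4 − (4.6540)² = 8.6759; k = (4.9324·4 − 4.6540·3.1301)/8.6759 = 0.59497, ln C = (7.5838·3.1301 − 4.6540·4.9324)/8.6759 = 0.09029.

k = 0.5950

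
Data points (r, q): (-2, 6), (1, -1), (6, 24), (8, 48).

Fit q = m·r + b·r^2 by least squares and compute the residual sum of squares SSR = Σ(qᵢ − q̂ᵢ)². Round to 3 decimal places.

SSR = 1.102

Forming MᵀM = [[105, 721]; [721, 5409]] and Mᵀq = [515, 3959]ᵀ gives MᵀM·[m, b]ᵀ = Mᵀq.
Determinant 105·5409 − 721² = 48104.
m = (515·5409 − 721·3959)/48104 = -17201/12026; b = (105·3959 − 721·515)/48104 = 1585/1718.
Residuals: -3313/6013, -2960/6013, -3795/6013, 2388/6013; SSR = 6626/6013.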